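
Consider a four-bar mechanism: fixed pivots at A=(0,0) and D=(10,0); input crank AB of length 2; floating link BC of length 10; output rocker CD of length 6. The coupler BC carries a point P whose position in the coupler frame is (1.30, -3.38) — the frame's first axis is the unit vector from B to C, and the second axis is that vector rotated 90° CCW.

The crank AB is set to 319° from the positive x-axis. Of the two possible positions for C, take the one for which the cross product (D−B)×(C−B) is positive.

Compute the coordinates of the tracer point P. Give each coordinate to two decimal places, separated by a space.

4.83 -2.76

A=(0,0), D=(10.00,0)
B = A + 2.00·(cos319°, sin319°) = (1.5094, -1.3121)
|BD| = 8.5914
circle(B,10.00) ∩ circle(D,6.00): a=8.0204, h=5.9728
  candidates: C₊=(8.5235,5.8155) cross=51.314; C₋=(10.3479,-5.9899) cross=-51.314
  mode + wants cross > 0 → take C=(8.5235,5.8155) (cross=51.314)
ex = (C−B)/|BC| = (0.7014,0.7128); ey = (-0.7128,0.7014)
P = B + 1.30·ex + -3.38·ey = (4.8304,-2.7563)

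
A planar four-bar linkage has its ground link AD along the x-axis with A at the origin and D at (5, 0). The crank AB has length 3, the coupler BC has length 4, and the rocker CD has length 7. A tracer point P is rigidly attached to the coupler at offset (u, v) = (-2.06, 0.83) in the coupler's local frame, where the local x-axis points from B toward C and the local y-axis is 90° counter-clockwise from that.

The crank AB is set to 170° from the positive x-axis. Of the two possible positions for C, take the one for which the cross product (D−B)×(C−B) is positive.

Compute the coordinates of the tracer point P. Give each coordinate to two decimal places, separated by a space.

A=(0,0), D=(5.00,0)
B = A + 3.00·(cos170°, sin170°) = (-2.9544, 0.5209)
|BD| = 7.9715
circle(B,4.00) ∩ circle(D,7.00): a=1.9158, h=3.5113
  candidates: C₊=(-0.8132,3.8996) cross=27.991; C₋=(-1.2721,-3.1081) cross=-27.991
  mode + wants cross > 0 → take C=(-0.8132,3.8996) (cross=27.991)
ex = (C−B)/|BC| = (0.5353,0.8447); ey = (-0.8447,0.5353)
P = B + -2.06·ex + 0.83·ey = (-4.7582,-0.7747)

-4.76 -0.77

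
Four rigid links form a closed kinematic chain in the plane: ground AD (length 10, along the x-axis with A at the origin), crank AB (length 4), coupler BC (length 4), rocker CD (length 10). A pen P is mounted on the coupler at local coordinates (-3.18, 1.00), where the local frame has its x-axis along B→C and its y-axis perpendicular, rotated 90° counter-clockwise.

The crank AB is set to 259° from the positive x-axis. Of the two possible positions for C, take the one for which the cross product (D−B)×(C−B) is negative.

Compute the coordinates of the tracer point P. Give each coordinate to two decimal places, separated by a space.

-2.61 -1.15

A=(0,0), D=(10.00,0)
B = A + 4.00·(cos259°, sin259°) = (-0.7632, -3.9265)
|BD| = 11.4571
circle(B,4.00) ∩ circle(D,10.00): a=2.0627, h=3.4271
  candidates: C₊=(-0.0000,0.0000) cross=39.265; C₋=(2.3491,-6.4392) cross=-39.265
  mode - wants cross < 0 → take C=(2.3491,-6.4392) (cross=-39.265)
ex = (C−B)/|BC| = (0.7781,-0.6282); ey = (0.6282,0.7781)
P = B + -3.18·ex + 1.00·ey = (-2.6093,-1.1508)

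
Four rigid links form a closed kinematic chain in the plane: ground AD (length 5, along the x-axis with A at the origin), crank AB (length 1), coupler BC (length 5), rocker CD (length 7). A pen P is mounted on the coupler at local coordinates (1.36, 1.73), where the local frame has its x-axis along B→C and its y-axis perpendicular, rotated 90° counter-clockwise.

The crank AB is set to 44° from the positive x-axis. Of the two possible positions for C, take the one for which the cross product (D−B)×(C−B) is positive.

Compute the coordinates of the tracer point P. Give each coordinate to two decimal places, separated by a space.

A=(0,0), D=(5.00,0)
B = A + 1.00·(cos44°, sin44°) = (0.7193, 0.6947)
|BD| = 4.3367
circle(B,5.00) ∩ circle(D,7.00): a=-0.5988, h=4.9640
  candidates: C₊=(0.9234,5.6905) cross=21.527; C₋=(-0.6669,-4.1093) cross=-21.527
  mode + wants cross > 0 → take C=(0.9234,5.6905) (cross=21.527)
ex = (C−B)/|BC| = (0.0408,0.9992); ey = (-0.9992,0.0408)
P = B + 1.36·ex + 1.73·ey = (-0.9537,2.1241)

-0.95 2.12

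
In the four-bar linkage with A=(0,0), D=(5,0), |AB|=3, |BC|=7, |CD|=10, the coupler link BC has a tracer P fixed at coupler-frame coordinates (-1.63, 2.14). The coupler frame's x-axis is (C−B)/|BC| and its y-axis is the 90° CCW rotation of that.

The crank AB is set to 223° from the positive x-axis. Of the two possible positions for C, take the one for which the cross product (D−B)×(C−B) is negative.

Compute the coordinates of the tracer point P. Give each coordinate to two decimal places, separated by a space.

-0.68 0.18

A=(0,0), D=(5.00,0)
B = A + 3.00·(cos223°, sin223°) = (-2.1941, -2.0460)
|BD| = 7.4793
circle(B,7.00) ∩ circle(D,10.00): a=0.3303, h=6.9922
  candidates: C₊=(-3.7891,4.7699) cross=52.297; C₋=(0.0364,-8.6811) cross=-52.297
  mode - wants cross < 0 → take C=(0.0364,-8.6811) (cross=-52.297)
ex = (C−B)/|BC| = (0.3186,-0.9479); ey = (0.9479,0.3186)
P = B + -1.63·ex + 2.14·ey = (-0.6850,0.1809)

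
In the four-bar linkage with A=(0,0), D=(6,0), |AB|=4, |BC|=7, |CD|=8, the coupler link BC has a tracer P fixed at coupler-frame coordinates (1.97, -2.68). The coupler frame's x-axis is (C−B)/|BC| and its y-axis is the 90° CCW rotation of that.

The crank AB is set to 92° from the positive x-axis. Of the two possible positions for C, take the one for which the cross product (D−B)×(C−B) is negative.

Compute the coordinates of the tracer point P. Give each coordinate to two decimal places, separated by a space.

-3.14 2.57

A=(0,0), D=(6.00,0)
B = A + 4.00·(cos92°, sin92°) = (-0.1396, 3.9976)
|BD| = 7.3263
circle(B,7.00) ∩ circle(D,8.00): a=2.6395, h=6.4833
  candidates: C₊=(5.6099,7.9905) cross=47.499; C₋=(-1.4653,-2.8758) cross=-47.499
  mode - wants cross < 0 → take C=(-1.4653,-2.8758) (cross=-47.499)
ex = (C−B)/|BC| = (-0.1894,-0.9819); ey = (0.9819,-0.1894)
P = B + 1.97·ex + -2.68·ey = (-3.1442,2.5707)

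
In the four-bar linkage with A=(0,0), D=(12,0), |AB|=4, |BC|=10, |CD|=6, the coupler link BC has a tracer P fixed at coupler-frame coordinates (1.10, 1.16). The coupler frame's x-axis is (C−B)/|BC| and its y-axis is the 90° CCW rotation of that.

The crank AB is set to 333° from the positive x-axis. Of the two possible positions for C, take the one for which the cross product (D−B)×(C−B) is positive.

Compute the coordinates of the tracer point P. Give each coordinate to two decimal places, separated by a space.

3.42 -0.22

A=(0,0), D=(12.00,0)
B = A + 4.00·(cos333°, sin333°) = (3.5640, -1.8160)
|BD| = 8.6292
circle(B,10.00) ∩ circle(D,6.00): a=8.0229, h=5.9693
  candidates: C₊=(10.1511,5.7080) cross=51.510; C₋=(12.6635,-5.9632) cross=-51.510
  mode + wants cross > 0 → take C=(10.1511,5.7080) (cross=51.510)
ex = (C−B)/|BC| = (0.6587,0.7524); ey = (-0.7524,0.6587)
P = B + 1.10·ex + 1.16·ey = (3.4158,-0.2242)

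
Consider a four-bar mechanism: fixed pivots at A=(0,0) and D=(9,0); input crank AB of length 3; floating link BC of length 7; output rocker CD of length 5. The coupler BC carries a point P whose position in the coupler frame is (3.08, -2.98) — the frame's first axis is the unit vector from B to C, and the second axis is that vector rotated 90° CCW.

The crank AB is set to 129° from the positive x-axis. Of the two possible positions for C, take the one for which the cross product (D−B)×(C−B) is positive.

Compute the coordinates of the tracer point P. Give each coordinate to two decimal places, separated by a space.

1.50 -0.30

A=(0,0), D=(9.00,0)
B = A + 3.00·(cos129°, sin129°) = (-1.8880, 2.3314)
|BD| = 11.1348
circle(B,7.00) ∩ circle(D,5.00): a=6.6451, h=2.2006
  candidates: C₊=(5.0706,3.0919) cross=24.503; C₋=(4.1491,-1.2118) cross=-24.503
  mode + wants cross > 0 → take C=(5.0706,3.0919) (cross=24.503)
ex = (C−B)/|BC| = (0.9941,0.1086); ey = (-0.1086,0.9941)
P = B + 3.08·ex + -2.98·ey = (1.4976,-0.2963)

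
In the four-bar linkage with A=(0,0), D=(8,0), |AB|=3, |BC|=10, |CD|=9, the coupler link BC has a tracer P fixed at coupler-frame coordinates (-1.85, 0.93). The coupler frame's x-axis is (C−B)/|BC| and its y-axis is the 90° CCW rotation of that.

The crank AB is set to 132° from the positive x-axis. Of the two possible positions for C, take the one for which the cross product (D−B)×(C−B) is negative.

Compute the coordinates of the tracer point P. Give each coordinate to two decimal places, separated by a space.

A=(0,0), D=(8.00,0)
B = A + 3.00·(cos132°, sin132°) = (-2.0074, 2.2294)
|BD| = 10.2527
circle(B,10.00) ∩ circle(D,9.00): a=6.0529, h=7.9600
  candidates: C₊=(5.6316,8.6828) cross=81.612; C₋=(2.1698,-6.8563) cross=-81.612
  mode - wants cross < 0 → take C=(2.1698,-6.8563) (cross=-81.612)
ex = (C−B)/|BC| = (0.4177,-0.9086); ey = (0.9086,0.4177)
P = B + -1.85·ex + 0.93·ey = (-1.9352,4.2988)

-1.94 4.30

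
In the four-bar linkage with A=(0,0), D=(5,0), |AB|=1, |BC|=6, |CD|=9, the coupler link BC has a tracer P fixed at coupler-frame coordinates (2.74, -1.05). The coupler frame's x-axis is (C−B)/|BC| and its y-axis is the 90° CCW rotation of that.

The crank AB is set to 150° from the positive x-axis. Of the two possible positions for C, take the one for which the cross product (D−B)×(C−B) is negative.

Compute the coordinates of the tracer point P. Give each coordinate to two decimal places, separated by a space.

A=(0,0), D=(5.00,0)
B = A + 1.00·(cos150°, sin150°) = (-0.8660, 0.5000)
|BD| = 5.8873
circle(B,6.00) ∩ circle(D,9.00): a=-0.8781, h=5.9354
  candidates: C₊=(-1.2369,6.4885) cross=34.943; C₋=(-2.2451,-5.3394) cross=-34.943
  mode - wants cross < 0 → take C=(-2.2451,-5.3394) (cross=-34.943)
ex = (C−B)/|BC| = (-0.2298,-0.9732); ey = (0.9732,-0.2298)
P = B + 2.74·ex + -1.05·ey = (-2.5177,-1.9253)

-2.52 -1.93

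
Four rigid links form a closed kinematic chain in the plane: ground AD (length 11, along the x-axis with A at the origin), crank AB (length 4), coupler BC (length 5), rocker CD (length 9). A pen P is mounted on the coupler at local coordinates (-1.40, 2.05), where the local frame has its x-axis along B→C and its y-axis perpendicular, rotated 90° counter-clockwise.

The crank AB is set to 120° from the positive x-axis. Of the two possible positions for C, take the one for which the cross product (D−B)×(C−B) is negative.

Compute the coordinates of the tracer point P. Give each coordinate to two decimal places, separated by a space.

A=(0,0), D=(11.00,0)
B = A + 4.00·(cos120°, sin120°) = (-2.0000, 3.4641)
|BD| = 13.4536
circle(B,5.00) ∩ circle(D,9.00): a=4.6456, h=1.8489
  candidates: C₊=(2.9650,4.0545) cross=24.875; C₋=(2.0129,0.4814) cross=-24.875
  mode - wants cross < 0 → take C=(2.0129,0.4814) (cross=-24.875)
ex = (C−B)/|BC| = (0.8026,-0.5965); ey = (0.5965,0.8026)
P = B + -1.40·ex + 2.05·ey = (-1.9007,5.9446)

-1.90 5.94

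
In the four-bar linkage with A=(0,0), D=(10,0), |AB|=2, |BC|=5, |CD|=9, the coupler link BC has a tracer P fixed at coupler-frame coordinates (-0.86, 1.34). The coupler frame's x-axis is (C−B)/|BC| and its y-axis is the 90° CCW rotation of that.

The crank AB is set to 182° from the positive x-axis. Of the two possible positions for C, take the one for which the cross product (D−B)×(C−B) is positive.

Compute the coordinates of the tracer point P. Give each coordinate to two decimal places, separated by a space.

-3.54 0.32

A=(0,0), D=(10.00,0)
B = A + 2.00·(cos182°, sin182°) = (-1.9988, -0.0698)
|BD| = 11.9990
circle(B,5.00) ∩ circle(D,9.00): a=3.6660, h=3.4001
  candidates: C₊=(1.6473,3.3516) cross=40.798; C₋=(1.6869,-3.4485) cross=-40.798
  mode + wants cross > 0 → take C=(1.6473,3.3516) (cross=40.798)
ex = (C−B)/|BC| = (0.7292,0.6843); ey = (-0.6843,0.7292)
P = B + -0.86·ex + 1.34·ey = (-3.5428,0.3189)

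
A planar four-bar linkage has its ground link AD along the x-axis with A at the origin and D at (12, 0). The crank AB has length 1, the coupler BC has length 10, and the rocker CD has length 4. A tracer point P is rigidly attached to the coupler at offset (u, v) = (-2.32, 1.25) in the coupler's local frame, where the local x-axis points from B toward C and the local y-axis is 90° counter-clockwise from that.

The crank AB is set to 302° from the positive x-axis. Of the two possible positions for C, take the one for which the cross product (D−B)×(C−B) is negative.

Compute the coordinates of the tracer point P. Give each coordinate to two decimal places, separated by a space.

-1.37 0.98

A=(0,0), D=(12.00,0)
B = A + 1.00·(cos302°, sin302°) = (0.5299, -0.8480)
|BD| = 11.5014
circle(B,10.00) ∩ circle(D,4.00): a=9.4024, h=3.4050
  candidates: C₊=(9.6557,3.2410) cross=39.163; C₋=(10.1578,-3.5505) cross=-39.163
  mode - wants cross < 0 → take C=(10.1578,-3.5505) (cross=-39.163)
ex = (C−B)/|BC| = (0.9628,-0.2702); ey = (0.2702,0.9628)
P = B + -2.32·ex + 1.25·ey = (-1.3659,0.9824)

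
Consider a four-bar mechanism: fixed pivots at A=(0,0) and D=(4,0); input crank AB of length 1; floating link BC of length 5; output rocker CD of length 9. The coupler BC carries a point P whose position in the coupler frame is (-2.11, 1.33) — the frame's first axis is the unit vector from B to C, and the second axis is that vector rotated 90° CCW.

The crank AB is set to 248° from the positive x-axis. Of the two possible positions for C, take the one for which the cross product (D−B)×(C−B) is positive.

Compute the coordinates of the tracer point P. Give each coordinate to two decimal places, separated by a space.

A=(0,0), D=(4.00,0)
B = A + 1.00·(cos248°, sin248°) = (-0.3746, -0.9272)
|BD| = 4.4718
circle(B,5.00) ∩ circle(D,9.00): a=-4.0256, h=2.9656
  candidates: C₊=(-4.9276,1.1393) cross=13.261; C₋=(-3.6978,-4.6630) cross=-13.261
  mode + wants cross > 0 → take C=(-4.9276,1.1393) (cross=13.261)
ex = (C−B)/|BC| = (-0.9106,0.4133); ey = (-0.4133,-0.9106)
P = B + -2.11·ex + 1.33·ey = (0.9971,-3.0103)

1.00 -3.01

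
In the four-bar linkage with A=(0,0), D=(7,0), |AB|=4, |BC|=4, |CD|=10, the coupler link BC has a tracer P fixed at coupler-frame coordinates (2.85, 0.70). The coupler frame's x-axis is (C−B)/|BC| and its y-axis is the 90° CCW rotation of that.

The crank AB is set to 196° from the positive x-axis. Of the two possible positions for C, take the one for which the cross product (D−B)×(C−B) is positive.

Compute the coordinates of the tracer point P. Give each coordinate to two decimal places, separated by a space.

-3.64 1.83

A=(0,0), D=(7.00,0)
B = A + 4.00·(cos196°, sin196°) = (-3.8450, -1.1025)
|BD| = 10.9009
circle(B,4.00) ∩ circle(D,10.00): a=1.5976, h=3.6671
  candidates: C₊=(-2.6265,2.7073) cross=39.975; C₋=(-1.8847,-4.5893) cross=-39.975
  mode + wants cross > 0 → take C=(-2.6265,2.7073) (cross=39.975)
ex = (C−B)/|BC| = (0.3046,0.9525); ey = (-0.9525,0.3046)
P = B + 2.85·ex + 0.70·ey = (-3.6436,1.8252)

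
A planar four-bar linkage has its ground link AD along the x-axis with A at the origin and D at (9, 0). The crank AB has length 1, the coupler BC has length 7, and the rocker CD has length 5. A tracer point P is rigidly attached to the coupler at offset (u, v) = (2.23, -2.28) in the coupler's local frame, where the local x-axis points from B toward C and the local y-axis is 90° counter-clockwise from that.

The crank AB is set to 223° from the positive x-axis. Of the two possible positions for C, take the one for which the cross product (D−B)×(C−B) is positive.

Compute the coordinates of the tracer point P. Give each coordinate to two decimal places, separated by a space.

2.38 -1.37

A=(0,0), D=(9.00,0)
B = A + 1.00·(cos223°, sin223°) = (-0.7314, -0.6820)
|BD| = 9.7552
circle(B,7.00) ∩ circle(D,5.00): a=6.1077, h=3.4199
  candidates: C₊=(5.1223,3.1565) cross=33.362; C₋=(5.6005,-3.6665) cross=-33.362
  mode + wants cross > 0 → take C=(5.1223,3.1565) (cross=33.362)
ex = (C−B)/|BC| = (0.8362,0.5484); ey = (-0.5484,0.8362)
P = B + 2.23·ex + -2.28·ey = (2.3837,-1.3658)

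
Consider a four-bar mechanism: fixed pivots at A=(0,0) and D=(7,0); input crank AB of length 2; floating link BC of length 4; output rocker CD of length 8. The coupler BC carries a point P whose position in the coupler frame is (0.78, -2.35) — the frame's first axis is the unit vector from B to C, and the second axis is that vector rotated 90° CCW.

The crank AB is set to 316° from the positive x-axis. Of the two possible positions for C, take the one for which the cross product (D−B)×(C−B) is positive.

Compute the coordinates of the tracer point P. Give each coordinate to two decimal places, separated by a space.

2.97 0.55

A=(0,0), D=(7.00,0)
B = A + 2.00·(cos316°, sin316°) = (1.4387, -1.3893)
|BD| = 5.7322
circle(B,4.00) ∩ circle(D,8.00): a=-1.3207, h=3.7757
  candidates: C₊=(-0.7578,1.9537) cross=21.643; C₋=(1.0724,-5.3725) cross=-21.643
  mode + wants cross > 0 → take C=(-0.7578,1.9537) (cross=21.643)
ex = (C−B)/|BC| = (-0.5491,0.8357); ey = (-0.8357,-0.5491)
P = B + 0.78·ex + -2.35·ey = (2.9744,0.5530)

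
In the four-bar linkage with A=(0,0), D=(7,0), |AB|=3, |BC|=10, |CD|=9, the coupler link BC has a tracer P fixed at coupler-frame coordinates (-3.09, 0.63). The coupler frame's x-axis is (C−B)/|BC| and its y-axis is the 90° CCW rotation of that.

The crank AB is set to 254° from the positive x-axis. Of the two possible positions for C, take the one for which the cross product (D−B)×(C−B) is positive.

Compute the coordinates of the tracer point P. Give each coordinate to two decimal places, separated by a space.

A=(0,0), D=(7.00,0)
B = A + 3.00·(cos254°, sin254°) = (-0.8269, -2.8838)
|BD| = 8.3413
circle(B,10.00) ∩ circle(D,9.00): a=5.3095, h=8.4740
  candidates: C₊=(1.2256,6.9033) cross=70.684; C₋=(7.0849,-8.9996) cross=-70.684
  mode + wants cross > 0 → take C=(1.2256,6.9033) (cross=70.684)
ex = (C−B)/|BC| = (0.2052,0.9787); ey = (-0.9787,0.2052)
P = B + -3.09·ex + 0.63·ey = (-2.0777,-5.7787)

-2.08 -5.78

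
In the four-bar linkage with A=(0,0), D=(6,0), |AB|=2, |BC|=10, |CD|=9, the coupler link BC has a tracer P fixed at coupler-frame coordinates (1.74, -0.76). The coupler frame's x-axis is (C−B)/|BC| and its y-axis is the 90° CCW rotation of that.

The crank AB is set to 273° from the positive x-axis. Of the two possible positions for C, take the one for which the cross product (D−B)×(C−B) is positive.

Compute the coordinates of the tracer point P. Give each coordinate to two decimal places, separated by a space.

1.13 -0.40

A=(0,0), D=(6.00,0)
B = A + 2.00·(cos273°, sin273°) = (0.1047, -1.9973)
|BD| = 6.2245
circle(B,10.00) ∩ circle(D,9.00): a=4.6385, h=8.8592
  candidates: C₊=(1.6552,7.8818) cross=55.143; C₋=(7.3405,-8.8996) cross=-55.143
  mode + wants cross > 0 → take C=(1.6552,7.8818) (cross=55.143)
ex = (C−B)/|BC| = (0.1551,0.9879); ey = (-0.9879,0.1551)
P = B + 1.74·ex + -0.76·ey = (1.1253,-0.3961)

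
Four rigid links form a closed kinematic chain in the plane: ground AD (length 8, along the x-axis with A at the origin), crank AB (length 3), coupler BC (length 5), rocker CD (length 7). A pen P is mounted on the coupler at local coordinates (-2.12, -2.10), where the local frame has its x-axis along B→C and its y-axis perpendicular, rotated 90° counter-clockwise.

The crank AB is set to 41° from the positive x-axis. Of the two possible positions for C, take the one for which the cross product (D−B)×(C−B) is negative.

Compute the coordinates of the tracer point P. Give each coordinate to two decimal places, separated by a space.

0.43 4.32

A=(0,0), D=(8.00,0)
B = A + 3.00·(cos41°, sin41°) = (2.2641, 1.9682)
|BD| = 6.0642
circle(B,5.00) ∩ circle(D,7.00): a=1.0532, h=4.8878
  candidates: C₊=(4.8467,6.2496) cross=29.640; C₋=(1.6740,-2.9969) cross=-29.640
  mode - wants cross < 0 → take C=(1.6740,-2.9969) (cross=-29.640)
ex = (C−B)/|BC| = (-0.1180,-0.9930); ey = (0.9930,-0.1180)
P = B + -2.12·ex + -2.10·ey = (0.4290,4.3212)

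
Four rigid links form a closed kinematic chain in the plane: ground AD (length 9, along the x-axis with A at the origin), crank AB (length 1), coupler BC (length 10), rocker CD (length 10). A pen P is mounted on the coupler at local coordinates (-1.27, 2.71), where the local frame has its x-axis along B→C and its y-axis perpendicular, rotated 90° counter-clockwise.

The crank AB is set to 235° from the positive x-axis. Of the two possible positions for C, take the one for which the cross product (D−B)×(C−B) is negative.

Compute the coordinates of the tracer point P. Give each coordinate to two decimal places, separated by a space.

0.98 1.74

A=(0,0), D=(9.00,0)
B = A + 1.00·(cos235°, sin235°) = (-0.5736, -0.8192)
|BD| = 9.6086
circle(B,10.00) ∩ circle(D,10.00): a=4.8043, h=8.7703
  candidates: C₊=(3.4655,8.3288) cross=84.270; C₋=(4.9609,-9.1480) cross=-84.270
  mode - wants cross < 0 → take C=(4.9609,-9.1480) (cross=-84.270)
ex = (C−B)/|BC| = (0.5534,-0.8329); ey = (0.8329,0.5534)
P = B + -1.27·ex + 2.71·ey = (0.9807,1.7385)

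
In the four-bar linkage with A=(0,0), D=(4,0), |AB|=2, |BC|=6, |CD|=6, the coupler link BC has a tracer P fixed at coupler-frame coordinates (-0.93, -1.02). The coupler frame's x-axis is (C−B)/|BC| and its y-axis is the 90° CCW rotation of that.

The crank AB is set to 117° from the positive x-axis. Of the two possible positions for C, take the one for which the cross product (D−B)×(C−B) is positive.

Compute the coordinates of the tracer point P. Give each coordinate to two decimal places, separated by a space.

A=(0,0), D=(4.00,0)
B = A + 2.00·(cos117°, sin117°) = (-0.9080, 1.7820)
|BD| = 5.2215
circle(B,6.00) ∩ circle(D,6.00): a=2.6107, h=5.4022
  candidates: C₊=(3.3897,5.9689) cross=28.208; C₋=(-0.2977,-4.1869) cross=-28.208
  mode + wants cross > 0 → take C=(3.3897,5.9689) (cross=28.208)
ex = (C−B)/|BC| = (0.7163,0.6978); ey = (-0.6978,0.7163)
P = B + -0.93·ex + -1.02·ey = (-0.8624,0.4024)

-0.86 0.40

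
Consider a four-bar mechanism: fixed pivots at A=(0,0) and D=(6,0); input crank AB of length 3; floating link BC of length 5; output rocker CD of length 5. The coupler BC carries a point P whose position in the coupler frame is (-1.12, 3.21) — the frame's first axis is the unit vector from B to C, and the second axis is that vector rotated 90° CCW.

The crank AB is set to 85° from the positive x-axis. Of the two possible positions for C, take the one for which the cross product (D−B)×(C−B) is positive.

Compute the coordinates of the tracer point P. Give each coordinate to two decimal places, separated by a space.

-1.99 5.54

A=(0,0), D=(6.00,0)
B = A + 3.00·(cos85°, sin85°) = (0.2615, 2.9886)
|BD| = 6.4701
circle(B,5.00) ∩ circle(D,5.00): a=3.2351, h=3.8124
  candidates: C₊=(4.8917,4.8756) cross=24.667; C₋=(1.3698,-1.8870) cross=-24.667
  mode + wants cross > 0 → take C=(4.8917,4.8756) (cross=24.667)
ex = (C−B)/|BC| = (0.9260,0.3774); ey = (-0.3774,0.9260)
P = B + -1.12·ex + 3.21·ey = (-1.9872,5.5385)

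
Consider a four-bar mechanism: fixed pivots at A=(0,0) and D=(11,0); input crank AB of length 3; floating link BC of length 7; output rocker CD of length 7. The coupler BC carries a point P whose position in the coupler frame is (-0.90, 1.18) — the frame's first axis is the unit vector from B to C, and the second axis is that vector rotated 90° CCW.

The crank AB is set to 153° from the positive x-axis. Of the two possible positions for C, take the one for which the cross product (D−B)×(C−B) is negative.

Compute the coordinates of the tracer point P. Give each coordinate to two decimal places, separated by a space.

A=(0,0), D=(11.00,0)
B = A + 3.00·(cos153°, sin153°) = (-2.6730, 1.3620)
|BD| = 13.7407
circle(B,7.00) ∩ circle(D,7.00): a=6.8703, h=1.3410
  candidates: C₊=(4.2964,2.0154) cross=18.427; C₋=(4.0306,-0.6535) cross=-18.427
  mode - wants cross < 0 → take C=(4.0306,-0.6535) (cross=-18.427)
ex = (C−B)/|BC| = (0.9577,-0.2879); ey = (0.2879,0.9577)
P = B + -0.90·ex + 1.18·ey = (-3.1952,2.7511)

-3.20 2.75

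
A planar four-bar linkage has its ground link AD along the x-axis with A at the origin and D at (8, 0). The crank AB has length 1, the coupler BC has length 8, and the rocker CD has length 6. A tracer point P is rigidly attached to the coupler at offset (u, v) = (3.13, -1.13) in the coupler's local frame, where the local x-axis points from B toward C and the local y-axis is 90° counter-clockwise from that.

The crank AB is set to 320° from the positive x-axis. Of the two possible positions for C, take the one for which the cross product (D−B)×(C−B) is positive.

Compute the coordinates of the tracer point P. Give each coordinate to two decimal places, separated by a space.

A=(0,0), D=(8.00,0)
B = A + 1.00·(cos320°, sin320°) = (0.7660, -0.6428)
|BD| = 7.2625
circle(B,8.00) ∩ circle(D,6.00): a=5.5590, h=5.7531
  candidates: C₊=(5.7940,5.5797) cross=41.782; C₋=(6.8124,-5.8813) cross=-41.782
  mode + wants cross > 0 → take C=(5.7940,5.5797) (cross=41.782)
ex = (C−B)/|BC| = (0.6285,0.7778); ey = (-0.7778,0.6285)
P = B + 3.13·ex + -1.13·ey = (3.6122,1.0816)

3.61 1.08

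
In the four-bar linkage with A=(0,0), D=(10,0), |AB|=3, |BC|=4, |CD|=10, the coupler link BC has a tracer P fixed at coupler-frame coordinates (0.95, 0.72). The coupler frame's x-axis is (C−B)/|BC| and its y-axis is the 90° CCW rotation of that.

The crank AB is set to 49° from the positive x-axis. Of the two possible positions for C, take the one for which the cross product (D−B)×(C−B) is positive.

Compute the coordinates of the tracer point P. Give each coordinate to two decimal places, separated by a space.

A=(0,0), D=(10.00,0)
B = A + 3.00·(cos49°, sin49°) = (1.9682, 2.2641)
|BD| = 8.3448
circle(B,4.00) ∩ circle(D,10.00): a=-0.8606, h=3.9063
  candidates: C₊=(2.1997,6.2574) cross=32.598; C₋=(0.0800,-1.2622) cross=-32.598
  mode + wants cross > 0 → take C=(2.1997,6.2574) (cross=32.598)
ex = (C−B)/|BC| = (0.0579,0.9983); ey = (-0.9983,0.0579)
P = B + 0.95·ex + 0.72·ey = (1.3044,3.2542)

1.30 3.25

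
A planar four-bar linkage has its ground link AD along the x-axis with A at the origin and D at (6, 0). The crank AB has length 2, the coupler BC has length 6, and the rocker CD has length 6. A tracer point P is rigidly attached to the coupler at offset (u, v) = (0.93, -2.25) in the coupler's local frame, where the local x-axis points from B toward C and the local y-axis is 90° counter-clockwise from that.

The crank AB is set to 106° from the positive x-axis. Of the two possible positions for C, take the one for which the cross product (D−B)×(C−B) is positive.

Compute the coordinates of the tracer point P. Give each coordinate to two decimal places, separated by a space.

1.59 0.76

A=(0,0), D=(6.00,0)
B = A + 2.00·(cos106°, sin106°) = (-0.5513, 1.9225)
|BD| = 6.8275
circle(B,6.00) ∩ circle(D,6.00): a=3.4138, h=4.9342
  candidates: C₊=(4.1137,5.6958) cross=33.688; C₋=(1.3350,-3.7733) cross=-33.688
  mode + wants cross > 0 → take C=(4.1137,5.6958) (cross=33.688)
ex = (C−B)/|BC| = (0.7775,0.6289); ey = (-0.6289,0.7775)
P = B + 0.93·ex + -2.25·ey = (1.5868,0.7580)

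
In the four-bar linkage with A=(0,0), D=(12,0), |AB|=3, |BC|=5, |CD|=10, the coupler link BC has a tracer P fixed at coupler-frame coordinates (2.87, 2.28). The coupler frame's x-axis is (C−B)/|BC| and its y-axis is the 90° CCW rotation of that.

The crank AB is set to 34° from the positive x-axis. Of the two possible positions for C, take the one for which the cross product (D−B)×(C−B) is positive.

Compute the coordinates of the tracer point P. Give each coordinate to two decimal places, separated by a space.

A=(0,0), D=(12.00,0)
B = A + 3.00·(cos34°, sin34°) = (2.4871, 1.6776)
|BD| = 9.6597
circle(B,5.00) ∩ circle(D,10.00): a=0.9477, h=4.9094
  candidates: C₊=(4.2730,6.3478) cross=47.423; C₋=(2.5678,-3.3218) cross=-47.423
  mode + wants cross > 0 → take C=(4.2730,6.3478) (cross=47.423)
ex = (C−B)/|BC| = (0.3572,0.9340); ey = (-0.9340,0.3572)
P = B + 2.87·ex + 2.28·ey = (1.3826,5.1726)

1.38 5.17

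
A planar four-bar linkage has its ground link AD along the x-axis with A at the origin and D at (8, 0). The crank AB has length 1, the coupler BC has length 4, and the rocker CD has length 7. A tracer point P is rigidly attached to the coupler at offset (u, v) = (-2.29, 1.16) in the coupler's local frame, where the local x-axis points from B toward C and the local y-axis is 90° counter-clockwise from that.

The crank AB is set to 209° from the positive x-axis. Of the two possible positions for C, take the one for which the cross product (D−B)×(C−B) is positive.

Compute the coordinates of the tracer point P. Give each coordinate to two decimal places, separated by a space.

A=(0,0), D=(8.00,0)
B = A + 1.00·(cos209°, sin209°) = (-0.8746, -0.4848)
|BD| = 8.8879
circle(B,4.00) ∩ circle(D,7.00): a=2.5875, h=3.0504
  candidates: C₊=(1.5426,2.7022) cross=27.112; C₋=(1.8754,-3.3895) cross=-27.112
  mode + wants cross > 0 → take C=(1.5426,2.7022) (cross=27.112)
ex = (C−B)/|BC| = (0.6043,0.7968); ey = (-0.7968,0.6043)
P = B + -2.29·ex + 1.16·ey = (-3.1827,-1.6084)

-3.18 -1.61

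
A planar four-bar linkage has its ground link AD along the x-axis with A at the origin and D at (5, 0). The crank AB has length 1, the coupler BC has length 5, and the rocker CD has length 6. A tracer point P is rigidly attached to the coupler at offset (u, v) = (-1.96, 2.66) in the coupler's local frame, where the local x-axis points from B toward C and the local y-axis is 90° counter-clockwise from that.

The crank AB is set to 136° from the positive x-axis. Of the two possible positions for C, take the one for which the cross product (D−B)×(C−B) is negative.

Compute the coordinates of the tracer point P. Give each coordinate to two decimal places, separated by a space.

1.31 3.30

A=(0,0), D=(5.00,0)
B = A + 1.00·(cos136°, sin136°) = (-0.7193, 0.6947)
|BD| = 5.7614
circle(B,5.00) ∩ circle(D,6.00): a=1.9261, h=4.6141
  candidates: C₊=(1.7490,5.0429) cross=26.584; C₋=(0.6363,-4.1181) cross=-26.584
  mode - wants cross < 0 → take C=(0.6363,-4.1181) (cross=-26.584)
ex = (C−B)/|BC| = (0.2711,-0.9625); ey = (0.9625,0.2711)
P = B + -1.96·ex + 2.66·ey = (1.3096,3.3025)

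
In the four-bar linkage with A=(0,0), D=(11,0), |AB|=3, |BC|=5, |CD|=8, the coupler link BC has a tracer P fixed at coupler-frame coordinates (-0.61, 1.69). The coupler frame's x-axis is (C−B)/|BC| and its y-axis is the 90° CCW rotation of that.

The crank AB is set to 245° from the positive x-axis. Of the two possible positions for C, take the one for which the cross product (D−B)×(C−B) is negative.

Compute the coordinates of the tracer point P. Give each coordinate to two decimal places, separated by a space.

-1.69 -0.97

A=(0,0), D=(11.00,0)
B = A + 3.00·(cos245°, sin245°) = (-1.2679, -2.7189)
|BD| = 12.5655
circle(B,5.00) ∩ circle(D,8.00): a=4.7309, h=1.6182
  candidates: C₊=(3.0008,-0.1154) cross=20.333; C₋=(3.7011,-3.2751) cross=-20.333
  mode - wants cross < 0 → take C=(3.7011,-3.2751) (cross=-20.333)
ex = (C−B)/|BC| = (0.9938,-0.1112); ey = (0.1112,0.9938)
P = B + -0.61·ex + 1.69·ey = (-1.6861,-0.9716)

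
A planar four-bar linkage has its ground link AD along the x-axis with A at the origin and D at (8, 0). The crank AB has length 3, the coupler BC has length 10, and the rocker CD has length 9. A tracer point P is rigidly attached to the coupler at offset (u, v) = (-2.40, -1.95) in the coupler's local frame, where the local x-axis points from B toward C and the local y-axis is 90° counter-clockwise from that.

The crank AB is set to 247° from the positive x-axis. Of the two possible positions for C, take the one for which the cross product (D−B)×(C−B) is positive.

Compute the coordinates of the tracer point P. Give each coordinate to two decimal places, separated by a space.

-0.09 -5.66

A=(0,0), D=(8.00,0)
B = A + 3.00·(cos247°, sin247°) = (-1.1722, -2.7615)
|BD| = 9.5789
circle(B,10.00) ∩ circle(D,9.00): a=5.7812, h=8.1595
  candidates: C₊=(2.0112,6.7182) cross=78.159; C₋=(6.7159,-8.9079) cross=-78.159
  mode + wants cross > 0 → take C=(2.0112,6.7182) (cross=78.159)
ex = (C−B)/|BC| = (0.3183,0.9480); ey = (-0.9480,0.3183)
P = B + -2.40·ex + -1.95·ey = (-0.0877,-5.6574)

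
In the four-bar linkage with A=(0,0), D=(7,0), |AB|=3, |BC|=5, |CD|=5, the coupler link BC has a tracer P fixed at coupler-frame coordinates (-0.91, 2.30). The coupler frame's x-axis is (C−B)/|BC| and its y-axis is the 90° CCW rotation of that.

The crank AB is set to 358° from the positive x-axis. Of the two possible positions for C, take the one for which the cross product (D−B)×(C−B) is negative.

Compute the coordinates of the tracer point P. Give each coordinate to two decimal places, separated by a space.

A=(0,0), D=(7.00,0)
B = A + 3.00·(cos358°, sin358°) = (2.9982, -0.1047)
|BD| = 4.0032
circle(B,5.00) ∩ circle(D,5.00): a=2.0016, h=4.5819
  candidates: C₊=(4.8793,4.5280) cross=18.342; C₋=(5.1189,-4.6327) cross=-18.342
  mode - wants cross < 0 → take C=(5.1189,-4.6327) (cross=-18.342)
ex = (C−B)/|BC| = (0.4241,-0.9056); ey = (0.9056,0.4241)
P = B + -0.91·ex + 2.30·ey = (4.6951,1.6949)

4.70 1.69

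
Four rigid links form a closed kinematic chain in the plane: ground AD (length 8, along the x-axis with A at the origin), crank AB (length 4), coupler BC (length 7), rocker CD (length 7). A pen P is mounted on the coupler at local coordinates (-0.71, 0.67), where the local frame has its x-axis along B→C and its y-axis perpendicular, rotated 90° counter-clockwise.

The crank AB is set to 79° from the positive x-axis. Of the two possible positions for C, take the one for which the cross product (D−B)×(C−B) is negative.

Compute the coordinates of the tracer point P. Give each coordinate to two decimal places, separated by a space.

A=(0,0), D=(8.00,0)
B = A + 4.00·(cos79°, sin79°) = (0.7632, 3.9265)
|BD| = 8.2334
circle(B,7.00) ∩ circle(D,7.00): a=4.1167, h=5.6615
  candidates: C₊=(7.0816,6.9395) cross=46.613; C₋=(1.6816,-3.0130) cross=-46.613
  mode - wants cross < 0 → take C=(1.6816,-3.0130) (cross=-46.613)
ex = (C−B)/|BC| = (0.1312,-0.9914); ey = (0.9914,0.1312)
P = B + -0.71·ex + 0.67·ey = (1.3343,4.7183)

1.33 4.72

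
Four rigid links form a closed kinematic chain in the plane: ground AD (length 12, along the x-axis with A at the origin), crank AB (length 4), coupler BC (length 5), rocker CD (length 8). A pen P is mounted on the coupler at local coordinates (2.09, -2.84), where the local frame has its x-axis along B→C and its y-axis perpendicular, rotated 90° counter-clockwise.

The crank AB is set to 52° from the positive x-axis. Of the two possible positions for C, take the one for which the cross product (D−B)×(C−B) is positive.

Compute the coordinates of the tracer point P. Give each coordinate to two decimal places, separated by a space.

A=(0,0), D=(12.00,0)
B = A + 4.00·(cos52°, sin52°) = (2.4626, 3.1520)
|BD| = 10.0447
circle(B,5.00) ∩ circle(D,8.00): a=3.0810, h=3.9379
  candidates: C₊=(6.6238,5.9242) cross=39.555; C₋=(4.1523,-1.5538) cross=-39.555
  mode + wants cross > 0 → take C=(6.6238,5.9242) (cross=39.555)
ex = (C−B)/|BC| = (0.8322,0.5544); ey = (-0.5544,0.8322)
P = B + 2.09·ex + -2.84·ey = (5.7766,1.9473)

5.78 1.95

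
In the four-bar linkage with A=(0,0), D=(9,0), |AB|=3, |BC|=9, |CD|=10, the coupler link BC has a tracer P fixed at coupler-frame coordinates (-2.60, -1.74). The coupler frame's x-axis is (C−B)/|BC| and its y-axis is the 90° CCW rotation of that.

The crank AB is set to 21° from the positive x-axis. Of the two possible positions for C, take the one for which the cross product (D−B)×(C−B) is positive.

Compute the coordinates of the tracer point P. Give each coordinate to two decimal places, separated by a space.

3.53 -1.97

A=(0,0), D=(9.00,0)
B = A + 3.00·(cos21°, sin21°) = (2.8007, 1.0751)
|BD| = 6.2918
circle(B,9.00) ∩ circle(D,10.00): a=1.6360, h=8.8501
  candidates: C₊=(5.9249,9.5155) cross=55.683; C₋=(2.9004,-7.9243) cross=-55.683
  mode + wants cross > 0 → take C=(5.9249,9.5155) (cross=55.683)
ex = (C−B)/|BC| = (0.3471,0.9378); ey = (-0.9378,0.3471)
P = B + -2.60·ex + -1.74·ey = (3.5300,-1.9672)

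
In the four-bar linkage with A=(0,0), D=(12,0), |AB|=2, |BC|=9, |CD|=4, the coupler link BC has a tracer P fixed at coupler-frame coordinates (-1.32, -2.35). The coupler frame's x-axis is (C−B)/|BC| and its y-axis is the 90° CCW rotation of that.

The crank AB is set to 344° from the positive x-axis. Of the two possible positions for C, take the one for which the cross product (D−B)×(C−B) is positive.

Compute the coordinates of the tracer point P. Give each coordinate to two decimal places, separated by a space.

A=(0,0), D=(12.00,0)
B = A + 2.00·(cos344°, sin344°) = (1.9225, -0.5513)
|BD| = 10.0925
circle(B,9.00) ∩ circle(D,4.00): a=8.2665, h=3.5589
  candidates: C₊=(9.9823,3.4538) cross=35.918; C₋=(10.3710,-3.6533) cross=-35.918
  mode + wants cross > 0 → take C=(9.9823,3.4538) (cross=35.918)
ex = (C−B)/|BC| = (0.8955,0.4450); ey = (-0.4450,0.8955)
P = B + -1.32·ex + -2.35·ey = (1.7862,-3.2432)

1.79 -3.24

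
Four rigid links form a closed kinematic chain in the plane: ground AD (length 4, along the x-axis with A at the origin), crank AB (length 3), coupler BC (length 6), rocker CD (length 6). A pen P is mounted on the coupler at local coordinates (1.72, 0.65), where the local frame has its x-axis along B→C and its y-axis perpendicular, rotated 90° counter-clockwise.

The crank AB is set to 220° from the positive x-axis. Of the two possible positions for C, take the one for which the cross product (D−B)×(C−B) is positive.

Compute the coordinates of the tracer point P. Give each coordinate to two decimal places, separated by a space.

-2.44 -0.10

A=(0,0), D=(4.00,0)
B = A + 3.00·(cos220°, sin220°) = (-2.2981, -1.9284)
|BD| = 6.5867
circle(B,6.00) ∩ circle(D,6.00): a=3.2934, h=5.0153
  candidates: C₊=(-0.6174,3.8314) cross=33.035; C₋=(2.3193,-5.7598) cross=-33.035
  mode + wants cross > 0 → take C=(-0.6174,3.8314) (cross=33.035)
ex = (C−B)/|BC| = (0.2801,0.9600); ey = (-0.9600,0.2801)
P = B + 1.72·ex + 0.65·ey = (-2.4403,-0.0951)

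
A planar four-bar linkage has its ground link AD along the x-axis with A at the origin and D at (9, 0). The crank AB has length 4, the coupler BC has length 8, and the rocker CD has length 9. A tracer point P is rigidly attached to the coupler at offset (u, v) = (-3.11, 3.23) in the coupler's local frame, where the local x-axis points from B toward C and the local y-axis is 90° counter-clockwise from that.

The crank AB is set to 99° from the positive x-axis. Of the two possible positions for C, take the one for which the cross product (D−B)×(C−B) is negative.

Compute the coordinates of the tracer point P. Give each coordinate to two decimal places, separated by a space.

A=(0,0), D=(9.00,0)
B = A + 4.00·(cos99°, sin99°) = (-0.6257, 3.9508)
|BD| = 10.4050
circle(B,8.00) ∩ circle(D,9.00): a=4.3856, h=6.6908
  candidates: C₊=(5.9719,8.4753) cross=69.618; C₋=(0.8909,-3.9042) cross=-69.618
  mode - wants cross < 0 → take C=(0.8909,-3.9042) (cross=-69.618)
ex = (C−B)/|BC| = (0.1896,-0.9819); ey = (0.9819,0.1896)
P = B + -3.11·ex + 3.23·ey = (1.9561,7.6167)

1.96 7.62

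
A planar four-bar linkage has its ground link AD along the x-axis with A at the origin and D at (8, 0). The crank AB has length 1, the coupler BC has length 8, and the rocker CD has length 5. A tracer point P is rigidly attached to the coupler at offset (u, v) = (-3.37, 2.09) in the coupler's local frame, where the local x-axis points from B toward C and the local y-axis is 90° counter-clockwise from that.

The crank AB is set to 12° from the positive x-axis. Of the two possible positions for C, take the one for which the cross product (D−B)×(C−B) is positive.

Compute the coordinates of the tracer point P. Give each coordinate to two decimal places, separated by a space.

-2.97 -0.12

A=(0,0), D=(8.00,0)
B = A + 1.00·(cos12°, sin12°) = (0.9781, 0.2079)
|BD| = 7.0249
circle(B,8.00) ∩ circle(D,5.00): a=6.2883, h=4.9454
  candidates: C₊=(7.4101,4.9651) cross=34.741; C₋=(7.1173,-4.9215) cross=-34.741
  mode + wants cross > 0 → take C=(7.4101,4.9651) (cross=34.741)
ex = (C−B)/|BC| = (0.8040,0.5946); ey = (-0.5946,0.8040)
P = B + -3.37·ex + 2.09·ey = (-2.9741,-0.1157)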